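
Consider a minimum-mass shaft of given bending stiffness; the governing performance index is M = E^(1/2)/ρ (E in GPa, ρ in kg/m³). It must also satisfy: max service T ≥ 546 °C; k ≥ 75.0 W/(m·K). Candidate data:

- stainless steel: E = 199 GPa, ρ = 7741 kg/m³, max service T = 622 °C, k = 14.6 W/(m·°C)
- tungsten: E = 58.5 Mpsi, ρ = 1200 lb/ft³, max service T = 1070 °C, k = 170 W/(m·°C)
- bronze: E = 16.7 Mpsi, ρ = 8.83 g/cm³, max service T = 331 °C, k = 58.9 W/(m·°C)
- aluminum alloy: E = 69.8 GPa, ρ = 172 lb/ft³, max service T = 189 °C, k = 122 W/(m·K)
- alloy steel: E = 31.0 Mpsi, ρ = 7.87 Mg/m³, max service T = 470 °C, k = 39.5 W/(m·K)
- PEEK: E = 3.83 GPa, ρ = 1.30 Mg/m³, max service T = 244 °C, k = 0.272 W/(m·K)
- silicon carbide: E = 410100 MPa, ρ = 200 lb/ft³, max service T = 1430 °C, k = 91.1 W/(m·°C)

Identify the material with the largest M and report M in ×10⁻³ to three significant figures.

Screen on constraints: max service T ≥ 546 °C; k ≥ 75.0 W/(m·K). Survivors: tungsten, silicon carbide.
Putting every candidate on a common basis:
  tungsten: E = 403.3 GPa, ρ = 19220 kg/m³
  silicon carbide: E = 410.1 GPa, ρ = 3204 kg/m³
  silicon carbide: M = 6.32×10⁻³
  tungsten: M = 1.04×10⁻³
The maximum is for silicon carbide.

silicon carbide, M = 6.32×10⁻³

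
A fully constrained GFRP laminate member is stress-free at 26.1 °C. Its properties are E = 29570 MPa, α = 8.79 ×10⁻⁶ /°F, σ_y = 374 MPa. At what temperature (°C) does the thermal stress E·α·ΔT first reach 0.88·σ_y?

730 °C

E = 29570 MPa = 29.57 GPa.
α = 8.79×10⁻⁶/°F × 9/5 = 15.8×10⁻⁶/K.
E·α·ΔT = 329.1 MPa ⇒ ΔT = 329.1 / (29.57×10³ × 15.8×10⁻⁶) = 703.5 K.
T = 26.1 + 703.5 = 729.6 °C.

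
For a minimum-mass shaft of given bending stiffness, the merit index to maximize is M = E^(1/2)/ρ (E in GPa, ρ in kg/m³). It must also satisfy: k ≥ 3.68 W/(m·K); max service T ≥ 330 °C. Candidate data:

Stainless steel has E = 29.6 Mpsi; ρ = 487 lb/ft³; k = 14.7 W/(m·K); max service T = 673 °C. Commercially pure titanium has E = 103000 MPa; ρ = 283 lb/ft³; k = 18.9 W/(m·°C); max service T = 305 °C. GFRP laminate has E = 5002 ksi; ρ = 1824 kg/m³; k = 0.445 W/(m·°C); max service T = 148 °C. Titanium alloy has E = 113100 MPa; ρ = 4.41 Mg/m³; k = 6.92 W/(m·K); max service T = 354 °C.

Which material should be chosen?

Screen on constraints: k ≥ 3.68 W/(m·K); max service T ≥ 330 °C. Survivors: stainless steel, titanium alloy.
In SI units:
  stainless steel: E = 204.1 GPa, ρ = 7801 kg/m³
  titanium alloy: E = 113.1 GPa, ρ = 4410 kg/m³
  titanium alloy: M = 2.41×10⁻³
  stainless steel: M = 1.83×10⁻³
Titanium alloy has the largest M.

titanium alloy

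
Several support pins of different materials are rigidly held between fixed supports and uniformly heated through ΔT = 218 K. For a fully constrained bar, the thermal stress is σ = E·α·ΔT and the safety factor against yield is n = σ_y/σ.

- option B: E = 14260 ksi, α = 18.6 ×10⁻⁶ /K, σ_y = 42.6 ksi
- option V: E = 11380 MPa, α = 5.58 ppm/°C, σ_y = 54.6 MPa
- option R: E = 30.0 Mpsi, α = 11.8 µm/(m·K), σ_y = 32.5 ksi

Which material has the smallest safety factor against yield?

Converting E to GPa, α to ×10⁻⁶/K, σ_y to MPa, then σ and n for each:
  option B: E = 98.32, α = 18.6, σ_y = 293.7 → σ = 399 MPa, n = 0.737
  option V: E = 11.38, α = 5.58, σ_y = 54.60 → σ = 13.8 MPa, n = 3.94
  option R: E = 206.8, α = 11.8, σ_y = 224.1 → σ = 532 MPa, n = 0.421
Option R has the lowest safety factor, n = 0.421.

option R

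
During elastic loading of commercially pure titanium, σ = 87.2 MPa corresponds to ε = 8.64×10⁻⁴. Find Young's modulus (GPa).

E = σ/ε = 87.2 MPa / 8.64×10⁻⁴ = 100900 MPa = 101 GPa.

101 GPa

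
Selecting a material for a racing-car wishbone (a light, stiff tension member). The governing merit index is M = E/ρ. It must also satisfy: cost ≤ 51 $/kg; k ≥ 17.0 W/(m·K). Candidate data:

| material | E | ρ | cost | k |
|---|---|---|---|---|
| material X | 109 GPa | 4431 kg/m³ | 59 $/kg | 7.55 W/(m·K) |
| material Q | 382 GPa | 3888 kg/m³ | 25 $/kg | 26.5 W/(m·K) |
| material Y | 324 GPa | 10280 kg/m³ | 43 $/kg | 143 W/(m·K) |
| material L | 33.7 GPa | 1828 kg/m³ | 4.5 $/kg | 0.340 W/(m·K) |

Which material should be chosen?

material Q

Screen on constraints: cost ≤ 51 $/kg; k ≥ 17.0 W/(m·K). Survivors: material Q, material Y.
Evaluate M for each candidate:
  material Q: M = 98.3 MN·m/kg
  material Y: M = 31.5 MN·m/kg
Highest index: material Q.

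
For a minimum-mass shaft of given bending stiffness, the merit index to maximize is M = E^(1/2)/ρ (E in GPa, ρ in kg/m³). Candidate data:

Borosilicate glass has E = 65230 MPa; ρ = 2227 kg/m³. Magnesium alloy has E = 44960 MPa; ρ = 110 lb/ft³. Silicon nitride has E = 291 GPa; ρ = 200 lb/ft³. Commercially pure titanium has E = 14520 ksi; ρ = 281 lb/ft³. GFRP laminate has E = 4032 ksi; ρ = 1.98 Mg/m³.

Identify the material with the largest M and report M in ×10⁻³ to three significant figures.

silicon nitride, M = 5.32×10⁻³

Convert each candidate to consistent units, then evaluate M:
  borosilicate glass: E = 65.23 GPa, ρ = 2227 kg/m³
  magnesium alloy: E = 44.96 GPa, ρ = 1762 kg/m³
  silicon nitride: E = 291.0 GPa, ρ = 3204 kg/m³
  commercially pure titanium: E = 100.1 GPa, ρ = 4501 kg/m³
  GFRP laminate: E = 27.80 GPa, ρ = 1980 kg/m³
  silicon nitride: M = 5.32×10⁻³
  magnesium alloy: M = 3.81×10⁻³
  borosilicate glass: M = 3.63×10⁻³
  GFRP laminate: M = 2.66×10⁻³
  commercially pure titanium: M = 2.22×10⁻³
Silicon nitride has the largest M.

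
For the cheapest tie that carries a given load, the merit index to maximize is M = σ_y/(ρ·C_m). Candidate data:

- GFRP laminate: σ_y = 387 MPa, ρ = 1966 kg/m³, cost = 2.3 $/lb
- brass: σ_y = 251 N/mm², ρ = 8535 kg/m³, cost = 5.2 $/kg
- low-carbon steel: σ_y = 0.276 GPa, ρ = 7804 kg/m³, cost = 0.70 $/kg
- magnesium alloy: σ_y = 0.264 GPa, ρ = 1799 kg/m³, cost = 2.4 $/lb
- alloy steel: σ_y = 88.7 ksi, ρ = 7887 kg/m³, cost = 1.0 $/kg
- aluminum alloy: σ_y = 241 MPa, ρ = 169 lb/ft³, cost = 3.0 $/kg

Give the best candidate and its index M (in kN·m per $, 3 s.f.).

Putting every candidate on a common basis:
  GFRP laminate: σ_y = 387.0 MPa, ρ = 1966 kg/m³, cost = 5.071 $/kg
  brass: σ_y = 251.0 MPa, ρ = 8535 kg/m³, cost = 5.200 $/kg
  low-carbon steel: σ_y = 276.0 MPa, ρ = 7804 kg/m³, cost = 0.7000 $/kg
  magnesium alloy: σ_y = 264.0 MPa, ρ = 1799 kg/m³, cost = 5.291 $/kg
  alloy steel: σ_y = 611.6 MPa, ρ = 7887 kg/m³, cost = 1.000 $/kg
  aluminum alloy: σ_y = 241.0 MPa, ρ = 2707 kg/m³, cost = 3.000 $/kg
  alloy steel: M = 77.5 kN·m per $
  low-carbon steel: M = 50.5 kN·m per $
  GFRP laminate: M = 38.8 kN·m per $
  aluminum alloy: M = 29.7 kN·m per $
  magnesium alloy: M = 27.7 kN·m per $
  brass: M = 5.66 kN·m per $
Alloy steel ranks first.

alloy steel, M = 77.5 kN·m per $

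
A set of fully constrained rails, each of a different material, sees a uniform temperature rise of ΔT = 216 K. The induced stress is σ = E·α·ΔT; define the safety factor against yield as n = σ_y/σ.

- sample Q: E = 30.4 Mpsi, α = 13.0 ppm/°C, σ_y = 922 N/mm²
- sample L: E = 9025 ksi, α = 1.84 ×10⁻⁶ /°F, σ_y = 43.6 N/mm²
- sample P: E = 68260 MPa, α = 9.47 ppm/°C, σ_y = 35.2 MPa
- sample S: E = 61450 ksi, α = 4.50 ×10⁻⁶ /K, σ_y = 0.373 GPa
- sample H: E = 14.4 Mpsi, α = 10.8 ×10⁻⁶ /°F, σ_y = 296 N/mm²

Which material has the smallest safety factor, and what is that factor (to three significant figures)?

In consistent units (E in GPa, α in ×10⁻⁶/K, σ_y in MPa):
  sample Q: E = 209.6, α = 13.0, σ_y = 922.0 → σ = 589 MPa, n = 1.57
  sample L: E = 62.23, α = 3.31, σ_y = 43.60 → σ = 44.5 MPa, n = 0.979
  sample P: E = 68.26, α = 9.47, σ_y = 35.20 → σ = 140 MPa, n = 0.252
  sample S: E = 423.7, α = 4.50, σ_y = 373.0 → σ = 412 MPa, n = 0.906
  sample H: E = 99.28, α = 19.4, σ_y = 296.0 → σ = 417 MPa, n = 0.710
The minimum is sample P at n = 0.252.

sample P, n = 0.252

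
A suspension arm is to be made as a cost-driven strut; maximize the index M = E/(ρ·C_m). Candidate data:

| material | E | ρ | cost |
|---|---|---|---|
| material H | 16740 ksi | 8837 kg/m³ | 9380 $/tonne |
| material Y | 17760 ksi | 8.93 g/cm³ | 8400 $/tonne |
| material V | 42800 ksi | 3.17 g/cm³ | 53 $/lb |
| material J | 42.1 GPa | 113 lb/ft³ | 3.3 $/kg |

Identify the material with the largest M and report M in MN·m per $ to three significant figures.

In SI units:
  material H: E = 115.4 GPa, ρ = 8837 kg/m³, cost = 9.380 $/kg
  material Y: E = 122.5 GPa, ρ = 8930 kg/m³, cost = 8.400 $/kg
  material V: E = 295.1 GPa, ρ = 3170 kg/m³, cost = 116.8 $/kg
  material J: E = 42.10 GPa, ρ = 1810 kg/m³, cost = 3.300 $/kg
  material J: M = 7.05 MN·m per $
  material Y: M = 1.63 MN·m per $
  material H: M = 1.39 MN·m per $
  material V: M = 0.797 MN·m per $
Material J ranks first.

material J, M = 7.05 MN·m per $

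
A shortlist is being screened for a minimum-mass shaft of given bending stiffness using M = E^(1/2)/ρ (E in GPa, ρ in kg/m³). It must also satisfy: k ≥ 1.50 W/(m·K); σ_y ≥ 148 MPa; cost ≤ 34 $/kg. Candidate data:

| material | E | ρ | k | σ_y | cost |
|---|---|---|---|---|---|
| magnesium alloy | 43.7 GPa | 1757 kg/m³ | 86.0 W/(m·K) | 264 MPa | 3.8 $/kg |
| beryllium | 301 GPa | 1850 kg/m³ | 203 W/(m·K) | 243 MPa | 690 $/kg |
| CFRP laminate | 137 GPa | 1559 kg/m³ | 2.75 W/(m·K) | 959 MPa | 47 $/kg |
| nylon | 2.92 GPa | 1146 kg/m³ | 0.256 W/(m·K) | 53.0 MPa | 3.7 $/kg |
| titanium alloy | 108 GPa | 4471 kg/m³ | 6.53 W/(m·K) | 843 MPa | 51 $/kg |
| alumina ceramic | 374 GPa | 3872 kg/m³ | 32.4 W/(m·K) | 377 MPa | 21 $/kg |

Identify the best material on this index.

Screen on constraints: k ≥ 1.50 W/(m·K); σ_y ≥ 148 MPa; cost ≤ 34 $/kg. Survivors: magnesium alloy, alumina ceramic.
Per-candidate index values:
  alumina ceramic: M = 4.99×10⁻³
  magnesium alloy: M = 3.76×10⁻³
Highest index: alumina ceramic.

alumina ceramic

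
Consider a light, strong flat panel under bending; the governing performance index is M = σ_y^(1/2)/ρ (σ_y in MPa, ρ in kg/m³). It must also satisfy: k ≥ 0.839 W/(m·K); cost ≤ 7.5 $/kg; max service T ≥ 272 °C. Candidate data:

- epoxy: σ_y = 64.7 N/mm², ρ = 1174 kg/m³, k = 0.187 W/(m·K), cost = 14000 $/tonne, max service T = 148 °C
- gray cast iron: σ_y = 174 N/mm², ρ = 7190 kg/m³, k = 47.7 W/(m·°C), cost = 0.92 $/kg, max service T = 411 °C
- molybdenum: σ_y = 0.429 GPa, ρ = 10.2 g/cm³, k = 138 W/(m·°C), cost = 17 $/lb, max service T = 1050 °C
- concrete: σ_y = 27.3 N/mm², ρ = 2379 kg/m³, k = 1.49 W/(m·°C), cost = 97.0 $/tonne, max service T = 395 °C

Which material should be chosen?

Screen on constraints: k ≥ 0.839 W/(m·K); cost ≤ 7.5 $/kg; max service T ≥ 272 °C. Survivors: gray cast iron, concrete.
Normalizing units and computing the index:
  gray cast iron: σ_y = 174.0 MPa, ρ = 7190 kg/m³
  concrete: σ_y = 27.30 MPa, ρ = 2379 kg/m³
  concrete: M = 2.20×10⁻³
  gray cast iron: M = 1.83×10⁻³
Concrete has the largest M.

concrete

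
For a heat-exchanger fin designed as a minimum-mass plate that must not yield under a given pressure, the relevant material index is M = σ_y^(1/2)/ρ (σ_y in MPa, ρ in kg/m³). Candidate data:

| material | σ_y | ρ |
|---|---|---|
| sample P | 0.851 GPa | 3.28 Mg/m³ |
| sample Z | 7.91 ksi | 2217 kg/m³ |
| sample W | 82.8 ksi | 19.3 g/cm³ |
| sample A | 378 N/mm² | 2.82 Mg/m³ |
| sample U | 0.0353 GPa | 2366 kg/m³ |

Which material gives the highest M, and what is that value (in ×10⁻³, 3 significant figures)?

Putting every candidate on a common basis:
  sample P: σ_y = 851.0 MPa, ρ = 3280 kg/m³
  sample Z: σ_y = 54.54 MPa, ρ = 2217 kg/m³
  sample W: σ_y = 570.9 MPa, ρ = 19300 kg/m³
  sample A: σ_y = 378.0 MPa, ρ = 2820 kg/m³
  sample U: σ_y = 35.30 MPa, ρ = 2366 kg/m³
  sample P: M = 8.89×10⁻³
  sample A: M = 6.89×10⁻³
  sample Z: M = 3.33×10⁻³
  sample U: M = 2.51×10⁻³
  sample W: M = 1.24×10⁻³
Sample P ranks first.

sample P, M = 8.89×10⁻³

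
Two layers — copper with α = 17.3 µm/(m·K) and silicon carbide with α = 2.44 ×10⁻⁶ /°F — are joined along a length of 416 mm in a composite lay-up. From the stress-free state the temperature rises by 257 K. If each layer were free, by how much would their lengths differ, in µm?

silicon carbide: α = 2.44×10⁻⁶/°F × 9/5 = 4.39×10⁻⁶/K.
Δα = |17.3 − 4.39|×10⁻⁶/K = 12.9×10⁻⁶/K.
ΔL_mismatch = Δα·L·ΔT = 12.9×10⁻⁶ × 416.0 mm × 257.0 K = 1380 µm.

1380 µm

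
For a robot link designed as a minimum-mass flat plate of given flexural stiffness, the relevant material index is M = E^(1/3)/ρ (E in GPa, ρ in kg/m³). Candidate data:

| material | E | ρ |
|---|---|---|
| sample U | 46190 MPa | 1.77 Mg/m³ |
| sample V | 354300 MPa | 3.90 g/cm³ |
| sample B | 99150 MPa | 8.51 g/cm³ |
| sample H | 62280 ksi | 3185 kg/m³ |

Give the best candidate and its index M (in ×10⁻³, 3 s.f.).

In SI units:
  sample U: E = 46.19 GPa, ρ = 1770 kg/m³
  sample V: E = 354.3 GPa, ρ = 3900 kg/m³
  sample B: E = 99.15 GPa, ρ = 8510 kg/m³
  sample H: E = 429.4 GPa, ρ = 3185 kg/m³
  sample H: M = 2.37×10⁻³
  sample U: M = 2.03×10⁻³
  sample V: M = 1.81×10⁻³
  sample B: M = 0.544×10⁻³
The maximum is for sample H.

sample H, M = 2.37×10⁻³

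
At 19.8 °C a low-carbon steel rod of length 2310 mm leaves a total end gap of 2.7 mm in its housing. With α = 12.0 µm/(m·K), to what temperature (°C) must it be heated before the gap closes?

117 °C

α·L₀·ΔT = 2.7 mm ⇒ ΔT = 2.7 / (12.0×10⁻⁶ × 2310.0) = 97.40 K.
T = 19.8 + 97.40 = 117.2 °C.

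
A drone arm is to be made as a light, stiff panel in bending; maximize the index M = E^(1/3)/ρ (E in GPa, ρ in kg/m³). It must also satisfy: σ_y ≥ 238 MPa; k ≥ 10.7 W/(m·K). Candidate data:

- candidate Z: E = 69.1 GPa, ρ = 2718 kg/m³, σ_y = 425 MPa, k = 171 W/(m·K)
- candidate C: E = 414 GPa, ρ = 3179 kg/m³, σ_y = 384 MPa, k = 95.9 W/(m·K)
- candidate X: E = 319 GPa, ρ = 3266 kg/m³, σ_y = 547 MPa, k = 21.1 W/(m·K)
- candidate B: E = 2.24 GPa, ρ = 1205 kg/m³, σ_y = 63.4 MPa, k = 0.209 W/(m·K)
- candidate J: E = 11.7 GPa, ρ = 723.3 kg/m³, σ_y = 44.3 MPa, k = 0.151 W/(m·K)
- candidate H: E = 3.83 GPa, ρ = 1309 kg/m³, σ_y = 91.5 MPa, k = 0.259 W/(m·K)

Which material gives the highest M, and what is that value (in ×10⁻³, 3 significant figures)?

candidate C, M = 2.34×10⁻³

Screen on constraints: σ_y ≥ 238 MPa; k ≥ 10.7 W/(m·K). Survivors: candidate Z, candidate C, candidate X.
Per-candidate index values:
  candidate C: M = 2.34×10⁻³
  candidate X: M = 2.09×10⁻³
  candidate Z: M = 1.51×10⁻³
Candidate C has the largest M.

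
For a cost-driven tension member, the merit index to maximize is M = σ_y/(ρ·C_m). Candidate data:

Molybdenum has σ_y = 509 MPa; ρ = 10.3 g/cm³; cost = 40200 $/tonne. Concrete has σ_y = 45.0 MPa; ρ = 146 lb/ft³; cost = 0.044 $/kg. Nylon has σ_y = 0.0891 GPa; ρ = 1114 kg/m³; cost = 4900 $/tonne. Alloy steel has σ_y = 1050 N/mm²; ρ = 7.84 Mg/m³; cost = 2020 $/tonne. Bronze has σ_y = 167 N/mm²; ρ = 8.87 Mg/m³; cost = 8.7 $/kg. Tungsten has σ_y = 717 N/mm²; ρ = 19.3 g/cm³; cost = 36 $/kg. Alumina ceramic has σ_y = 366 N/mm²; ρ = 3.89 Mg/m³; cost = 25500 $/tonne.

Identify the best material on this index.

Normalizing units and computing the index:
  molybdenum: σ_y = 509.0 MPa, ρ = 10300 kg/m³, cost = 40.20 $/kg
  concrete: σ_y = 45.00 MPa, ρ = 2339 kg/m³, cost = 0.04400 $/kg
  nylon: σ_y = 89.10 MPa, ρ = 1114 kg/m³, cost = 4.900 $/kg
  alloy steel: σ_y = 1050 MPa, ρ = 7840 kg/m³, cost = 2.020 $/kg
  bronze: σ_y = 167.0 MPa, ρ = 8870 kg/m³, cost = 8.700 $/kg
  tungsten: σ_y = 717.0 MPa, ρ = 19300 kg/m³, cost = 36.00 $/kg
  alumina ceramic: σ_y = 366.0 MPa, ρ = 3890 kg/m³, cost = 25.50 $/kg
  concrete: M = 437 kN·m per $
  alloy steel: M = 66.3 kN·m per $
  nylon: M = 16.3 kN·m per $
  alumina ceramic: M = 3.69 kN·m per $
  bronze: M = 2.16 kN·m per $
  molybdenum: M = 1.23 kN·m per $
  tungsten: M = 1.03 kN·m per $
The maximum is for concrete.

concrete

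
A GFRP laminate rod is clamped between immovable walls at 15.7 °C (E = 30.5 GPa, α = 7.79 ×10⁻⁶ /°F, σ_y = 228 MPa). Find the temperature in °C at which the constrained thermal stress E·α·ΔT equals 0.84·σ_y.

α = 7.79×10⁻⁶/°F × 9/5 = 14.0×10⁻⁶/K.
E·α·ΔT = 191.5 MPa ⇒ ΔT = 191.5 / (30.50×10³ × 14.0×10⁻⁶) = 447.8 K.
T = 15.7 + 447.8 = 463.5 °C.

464 °C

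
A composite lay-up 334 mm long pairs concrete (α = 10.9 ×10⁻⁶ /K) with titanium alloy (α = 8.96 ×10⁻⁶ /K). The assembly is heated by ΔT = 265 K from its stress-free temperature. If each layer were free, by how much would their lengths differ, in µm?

172 µm

Δα = |10.9 − 8.96|×10⁻⁶/K = 1.94×10⁻⁶/K.
ΔL_mismatch = Δα·L·ΔT = 1.94×10⁻⁶ × 334.0 mm × 265.0 K = 172 µm.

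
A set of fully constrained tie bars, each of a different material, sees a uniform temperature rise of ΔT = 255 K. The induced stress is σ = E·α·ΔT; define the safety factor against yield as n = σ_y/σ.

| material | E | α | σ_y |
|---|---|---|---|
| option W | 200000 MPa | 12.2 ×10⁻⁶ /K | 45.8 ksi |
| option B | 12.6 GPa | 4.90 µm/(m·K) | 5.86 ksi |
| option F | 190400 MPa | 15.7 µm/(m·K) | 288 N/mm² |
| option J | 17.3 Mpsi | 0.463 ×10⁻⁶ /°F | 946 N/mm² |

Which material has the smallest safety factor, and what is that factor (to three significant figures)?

option F, n = 0.378

With everything in SI (GPa, ×10⁻⁶/K, MPa):
  option W: E = 200.0, α = 12.2, σ_y = 315.8 → σ = 622 MPa, n = 0.508
  option B: E = 12.60, α = 4.90, σ_y = 40.40 → σ = 15.7 MPa, n = 2.57
  option F: E = 190.4, α = 15.7, σ_y = 288.0 → σ = 762 MPa, n = 0.378
  option J: E = 119.3, α = 0.833, σ_y = 946.0 → σ = 25.3 MPa, n = 37.3
Option F has the lowest safety factor, n = 0.378.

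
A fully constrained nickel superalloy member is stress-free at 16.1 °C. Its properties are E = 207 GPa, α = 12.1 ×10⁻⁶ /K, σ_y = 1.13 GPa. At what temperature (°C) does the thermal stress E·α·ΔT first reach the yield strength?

σ_y = 1.13 GPa = 1130 MPa.
E·α·ΔT = 1130 MPa ⇒ ΔT = 1130 / (207.0×10³ × 12.1×10⁻⁶) = 451.2 K.
T = 16.1 + 451.2 = 467.3 °C.

467 °C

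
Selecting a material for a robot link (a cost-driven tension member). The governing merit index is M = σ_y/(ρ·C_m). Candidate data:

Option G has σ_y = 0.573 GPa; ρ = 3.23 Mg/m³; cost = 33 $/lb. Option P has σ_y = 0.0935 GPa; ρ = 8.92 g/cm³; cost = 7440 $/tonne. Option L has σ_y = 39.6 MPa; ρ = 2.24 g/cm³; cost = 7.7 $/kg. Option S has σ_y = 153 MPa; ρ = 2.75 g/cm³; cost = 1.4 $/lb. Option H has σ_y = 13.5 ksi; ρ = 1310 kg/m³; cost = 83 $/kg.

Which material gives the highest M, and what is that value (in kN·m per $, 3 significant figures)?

option S, M = 18.0 kN·m per $

Normalizing units and computing the index:
  option G: σ_y = 573.0 MPa, ρ = 3230 kg/m³, cost = 72.75 $/kg
  option P: σ_y = 93.50 MPa, ρ = 8920 kg/m³, cost = 7.440 $/kg
  option L: σ_y = 39.60 MPa, ρ = 2240 kg/m³, cost = 7.700 $/kg
  option S: σ_y = 153.0 MPa, ρ = 2750 kg/m³, cost = 3.086 $/kg
  option H: σ_y = 93.08 MPa, ρ = 1310 kg/m³, cost = 83.00 $/kg
  option S: M = 18.0 kN·m per $
  option G: M = 2.44 kN·m per $
  option L: M = 2.30 kN·m per $
  option P: M = 1.41 kN·m per $
  option H: M = 0.856 kN·m per $
Highest index: option S.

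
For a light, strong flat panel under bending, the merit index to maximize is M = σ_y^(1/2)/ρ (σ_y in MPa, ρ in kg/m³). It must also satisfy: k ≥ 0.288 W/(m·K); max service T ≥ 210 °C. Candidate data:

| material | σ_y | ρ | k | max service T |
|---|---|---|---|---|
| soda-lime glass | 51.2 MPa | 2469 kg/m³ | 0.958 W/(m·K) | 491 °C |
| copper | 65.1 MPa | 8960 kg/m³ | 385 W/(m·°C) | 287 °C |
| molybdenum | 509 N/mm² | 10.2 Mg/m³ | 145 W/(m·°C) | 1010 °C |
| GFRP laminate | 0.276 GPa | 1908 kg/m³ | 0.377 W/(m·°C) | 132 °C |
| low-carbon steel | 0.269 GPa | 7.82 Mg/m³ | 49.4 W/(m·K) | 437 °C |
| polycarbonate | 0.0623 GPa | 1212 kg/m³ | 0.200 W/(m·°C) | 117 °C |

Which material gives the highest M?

Screen on constraints: k ≥ 0.288 W/(m·K); max service T ≥ 210 °C. Survivors: soda-lime glass, copper, molybdenum, low-carbon steel.
Normalizing units and computing the index:
  soda-lime glass: σ_y = 51.20 MPa, ρ = 2469 kg/m³
  copper: σ_y = 65.10 MPa, ρ = 8960 kg/m³
  molybdenum: σ_y = 509.0 MPa, ρ = 10200 kg/m³
  low-carbon steel: σ_y = 269.0 MPa, ρ = 7820 kg/m³
  soda-lime glass: M = 2.90×10⁻³
  molybdenum: M = 2.21×10⁻³
  low-carbon steel: M = 2.10×10⁻³
  copper: M = 0.900×10⁻³
Soda-lime glass ranks first.

soda-lime glass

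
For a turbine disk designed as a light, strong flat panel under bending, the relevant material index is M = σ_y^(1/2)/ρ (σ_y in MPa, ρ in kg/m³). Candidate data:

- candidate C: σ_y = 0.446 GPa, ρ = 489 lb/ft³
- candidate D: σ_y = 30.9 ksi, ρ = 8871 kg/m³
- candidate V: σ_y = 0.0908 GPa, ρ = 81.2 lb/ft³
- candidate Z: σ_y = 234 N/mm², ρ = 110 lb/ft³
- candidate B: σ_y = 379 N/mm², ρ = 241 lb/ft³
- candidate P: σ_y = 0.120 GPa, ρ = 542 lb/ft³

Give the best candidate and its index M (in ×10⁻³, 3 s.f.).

candidate Z, M = 8.68×10⁻³

In SI units:
  candidate C: σ_y = 446.0 MPa, ρ = 7833 kg/m³
  candidate D: σ_y = 213.0 MPa, ρ = 8871 kg/m³
  candidate V: σ_y = 90.80 MPa, ρ = 1301 kg/m³
  candidate Z: σ_y = 234.0 MPa, ρ = 1762 kg/m³
  candidate B: σ_y = 379.0 MPa, ρ = 3860 kg/m³
  candidate P: σ_y = 120.0 MPa, ρ = 8682 kg/m³
  candidate Z: M = 8.68×10⁻³
  candidate V: M = 7.33×10⁻³
  candidate B: M = 5.04×10⁻³
  candidate C: M = 2.70×10⁻³
  candidate D: M = 1.65×10⁻³
  candidate P: M = 1.26×10⁻³
The maximum is for candidate Z.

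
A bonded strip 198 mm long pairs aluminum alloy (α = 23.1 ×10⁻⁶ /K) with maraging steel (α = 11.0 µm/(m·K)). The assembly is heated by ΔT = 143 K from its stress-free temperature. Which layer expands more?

α(aluminum alloy) = 23.1×10⁻⁶/K vs α(maraging steel) = 11.0×10⁻⁶/K.
Higher α expands more for the same ΔT: aluminum alloy.

aluminum alloy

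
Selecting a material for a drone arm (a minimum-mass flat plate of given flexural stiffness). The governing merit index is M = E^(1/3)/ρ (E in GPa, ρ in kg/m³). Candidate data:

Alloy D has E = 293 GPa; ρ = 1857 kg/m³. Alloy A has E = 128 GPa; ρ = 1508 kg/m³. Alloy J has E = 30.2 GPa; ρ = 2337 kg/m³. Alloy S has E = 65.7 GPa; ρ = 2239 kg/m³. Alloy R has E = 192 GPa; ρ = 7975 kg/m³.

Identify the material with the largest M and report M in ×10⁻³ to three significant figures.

Evaluate M for each candidate:
  alloy D: M = 3.58×10⁻³
  alloy A: M = 3.34×10⁻³
  alloy S: M = 1.80×10⁻³
  alloy J: M = 1.33×10⁻³
  alloy R: M = 0.723×10⁻³
The maximum is for alloy D.

alloy D, M = 3.58×10⁻³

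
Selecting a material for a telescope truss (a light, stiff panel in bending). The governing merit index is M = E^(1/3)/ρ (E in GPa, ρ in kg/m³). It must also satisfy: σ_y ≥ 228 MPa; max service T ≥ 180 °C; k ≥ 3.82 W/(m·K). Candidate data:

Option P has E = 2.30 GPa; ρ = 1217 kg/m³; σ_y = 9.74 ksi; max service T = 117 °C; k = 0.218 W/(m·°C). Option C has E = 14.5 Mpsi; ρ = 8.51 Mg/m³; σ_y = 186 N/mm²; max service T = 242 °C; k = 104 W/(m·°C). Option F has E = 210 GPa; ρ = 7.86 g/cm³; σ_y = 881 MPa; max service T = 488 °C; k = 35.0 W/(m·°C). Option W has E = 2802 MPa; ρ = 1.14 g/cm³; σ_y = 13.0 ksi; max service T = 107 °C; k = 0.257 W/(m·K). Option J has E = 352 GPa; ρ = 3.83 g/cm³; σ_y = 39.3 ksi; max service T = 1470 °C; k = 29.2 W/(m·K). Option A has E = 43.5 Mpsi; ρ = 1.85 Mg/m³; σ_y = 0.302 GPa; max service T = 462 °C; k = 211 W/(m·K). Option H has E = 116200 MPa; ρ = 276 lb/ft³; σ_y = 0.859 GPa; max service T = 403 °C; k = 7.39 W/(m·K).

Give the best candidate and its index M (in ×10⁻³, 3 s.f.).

Screen on constraints: σ_y ≥ 228 MPa; max service T ≥ 180 °C; k ≥ 3.82 W/(m·K). Survivors: option F, option J, option A, option H.
In SI units:
  option F: E = 210.0 GPa, ρ = 7860 kg/m³
  option J: E = 352.0 GPa, ρ = 3830 kg/m³
  option A: E = 299.9 GPa, ρ = 1850 kg/m³
  option H: E = 116.2 GPa, ρ = 4421 kg/m³
  option A: M = 3.62×10⁻³
  option J: M = 1.84×10⁻³
  option H: M = 1.10×10⁻³
  option F: M = 0.756×10⁻³
Option A ranks first.

option A, M = 3.62×10⁻³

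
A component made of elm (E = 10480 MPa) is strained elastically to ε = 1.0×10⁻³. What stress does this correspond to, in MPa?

E = 10480 MPa = 10.48 GPa.
σ = E·ε = 10480 MPa × 1.0×10⁻³ = 10.5 MPa.

10.5 MPa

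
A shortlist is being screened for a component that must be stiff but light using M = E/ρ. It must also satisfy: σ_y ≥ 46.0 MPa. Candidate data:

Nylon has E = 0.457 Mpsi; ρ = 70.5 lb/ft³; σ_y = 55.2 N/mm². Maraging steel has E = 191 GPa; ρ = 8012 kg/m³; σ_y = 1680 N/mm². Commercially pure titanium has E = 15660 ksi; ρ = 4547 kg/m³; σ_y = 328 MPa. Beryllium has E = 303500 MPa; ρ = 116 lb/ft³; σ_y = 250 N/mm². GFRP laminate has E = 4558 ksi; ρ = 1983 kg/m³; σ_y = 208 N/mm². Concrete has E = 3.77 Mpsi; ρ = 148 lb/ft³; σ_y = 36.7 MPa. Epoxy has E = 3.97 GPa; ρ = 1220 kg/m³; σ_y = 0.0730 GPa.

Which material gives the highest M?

beryllium

Screen on constraints: σ_y ≥ 46.0 MPa. Survivors: nylon, maraging steel, commercially pure titanium, beryllium, GFRP laminate, epoxy.
In SI units:
  nylon: E = 3.151 GPa, ρ = 1129 kg/m³
  maraging steel: E = 191.0 GPa, ρ = 8012 kg/m³
  commercially pure titanium: E = 108.0 GPa, ρ = 4547 kg/m³
  beryllium: E = 303.5 GPa, ρ = 1858 kg/m³
  GFRP laminate: E = 31.43 GPa, ρ = 1983 kg/m³
  epoxy: E = 3.970 GPa, ρ = 1220 kg/m³
  beryllium: M = 163 MN·m/kg
  maraging steel: M = 23.8 MN·m/kg
  commercially pure titanium: M = 23.7 MN·m/kg
  GFRP laminate: M = 15.8 MN·m/kg
  epoxy: M = 3.25 MN·m/kg
  nylon: M = 2.79 MN·m/kg
Beryllium ranks first.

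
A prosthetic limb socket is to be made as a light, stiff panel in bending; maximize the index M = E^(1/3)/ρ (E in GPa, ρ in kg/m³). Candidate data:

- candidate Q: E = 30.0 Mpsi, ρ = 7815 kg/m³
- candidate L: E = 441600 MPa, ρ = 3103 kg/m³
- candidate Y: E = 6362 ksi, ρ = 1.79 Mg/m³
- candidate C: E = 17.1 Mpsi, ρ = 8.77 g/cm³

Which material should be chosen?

In SI units:
  candidate Q: E = 206.8 GPa, ρ = 7815 kg/m³
  candidate L: E = 441.6 GPa, ρ = 3103 kg/m³
  candidate Y: E = 43.86 GPa, ρ = 1790 kg/m³
  candidate C: E = 117.9 GPa, ρ = 8770 kg/m³
  candidate L: M = 2.45×10⁻³
  candidate Y: M = 1.97×10⁻³
  candidate Q: M = 0.757×10⁻³
  candidate C: M = 0.559×10⁻³
Candidate L ranks first.

candidate L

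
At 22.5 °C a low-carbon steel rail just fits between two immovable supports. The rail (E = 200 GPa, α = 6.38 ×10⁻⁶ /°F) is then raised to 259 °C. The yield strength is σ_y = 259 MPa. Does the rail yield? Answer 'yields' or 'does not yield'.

α = 6.38×10⁻⁶/°F × 9/5 = 11.5×10⁻⁶/K.
ΔT = 236.5 K. Constrained thermal stress σ = E·α·ΔT = 200.0×10³ MPa × 11.5×10⁻⁶ × 236.5 = 543 MPa (compressive).
Compare to σ_y = 259 MPa: σ ≥ σ_y, so it yields.

yields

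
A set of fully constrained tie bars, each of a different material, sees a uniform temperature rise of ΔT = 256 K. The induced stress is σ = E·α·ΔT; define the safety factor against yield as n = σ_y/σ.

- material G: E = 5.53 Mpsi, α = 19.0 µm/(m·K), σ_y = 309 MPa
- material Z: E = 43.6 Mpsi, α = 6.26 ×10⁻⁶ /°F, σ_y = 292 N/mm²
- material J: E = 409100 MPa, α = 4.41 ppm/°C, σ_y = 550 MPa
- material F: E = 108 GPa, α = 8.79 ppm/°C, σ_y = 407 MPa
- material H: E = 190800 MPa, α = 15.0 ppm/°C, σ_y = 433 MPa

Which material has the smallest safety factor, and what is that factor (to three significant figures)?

With everything in SI (GPa, ×10⁻⁶/K, MPa):
  material G: E = 38.13, α = 19.0, σ_y = 309.0 → σ = 185 MPa, n = 1.67
  material Z: E = 300.6, α = 11.3, σ_y = 292.0 → σ = 867 MPa, n = 0.337
  material J: E = 409.1, α = 4.41, σ_y = 550.0 → σ = 462 MPa, n = 1.19
  material F: E = 108.0, α = 8.79, σ_y = 407.0 → σ = 243 MPa, n = 1.67
  material H: E = 190.8, α = 15.0, σ_y = 433.0 → σ = 733 MPa, n = 0.591
Smallest n: material Z with n = 0.337.

material Z, n = 0.337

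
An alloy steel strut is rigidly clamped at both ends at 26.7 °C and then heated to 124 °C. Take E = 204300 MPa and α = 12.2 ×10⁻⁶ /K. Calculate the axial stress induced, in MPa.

E = 204300 MPa = 204.3 GPa.
ΔT = 97.30 K. Constrained thermal stress σ = E·α·ΔT = 204.3×10³ MPa × 12.2×10⁻⁶ × 97.30 = 243 MPa (compressive).

243 MPa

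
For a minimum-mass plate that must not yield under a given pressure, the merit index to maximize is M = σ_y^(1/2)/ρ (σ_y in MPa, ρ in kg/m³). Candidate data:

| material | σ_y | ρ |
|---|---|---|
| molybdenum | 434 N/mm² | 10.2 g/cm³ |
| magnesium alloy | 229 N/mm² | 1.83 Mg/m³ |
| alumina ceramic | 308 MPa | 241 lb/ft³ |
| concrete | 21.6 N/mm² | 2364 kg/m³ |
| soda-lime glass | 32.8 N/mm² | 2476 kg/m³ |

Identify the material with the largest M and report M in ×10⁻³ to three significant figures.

Convert each candidate to consistent units, then evaluate M:
  molybdenum: σ_y = 434.0 MPa, ρ = 10200 kg/m³
  magnesium alloy: σ_y = 229.0 MPa, ρ = 1830 kg/m³
  alumina ceramic: σ_y = 308.0 MPa, ρ = 3860 kg/m³
  concrete: σ_y = 21.60 MPa, ρ = 2364 kg/m³
  soda-lime glass: σ_y = 32.80 MPa, ρ = 2476 kg/m³
  magnesium alloy: M = 8.27×10⁻³
  alumina ceramic: M = 4.55×10⁻³
  soda-lime glass: M = 2.31×10⁻³
  molybdenum: M = 2.04×10⁻³
  concrete: M = 1.97×10⁻³
Magnesium alloy has the largest M.

magnesium alloy, M = 8.27×10⁻³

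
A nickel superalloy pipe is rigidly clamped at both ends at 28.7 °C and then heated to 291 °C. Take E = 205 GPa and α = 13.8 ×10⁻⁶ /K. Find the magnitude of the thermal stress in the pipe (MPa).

742 MPa

ΔT = 262.3 K. Constrained thermal stress σ = E·α·ΔT = 205.0×10³ MPa × 13.8×10⁻⁶ × 262.3 = 742 MPa (compressive).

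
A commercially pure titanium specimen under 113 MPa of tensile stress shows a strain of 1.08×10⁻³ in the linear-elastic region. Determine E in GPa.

105 GPa

E = σ/ε = 113 MPa / 1.08×10⁻³ = 104600 MPa = 105 GPa.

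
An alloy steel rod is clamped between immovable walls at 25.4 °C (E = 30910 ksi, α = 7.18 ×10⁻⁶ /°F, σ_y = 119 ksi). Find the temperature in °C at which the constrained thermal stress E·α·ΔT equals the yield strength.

E = 30910 ksi = 213.1 GPa.
α = 7.18×10⁻⁶/°F × 9/5 = 12.9×10⁻⁶/K.
σ_y = 119 ksi = 820.5 MPa.
E·α·ΔT = 820.5 MPa ⇒ ΔT = 820.5 / (213.1×10³ × 12.9×10⁻⁶) = 297.9 K.
T = 25.4 + 297.9 = 323.3 °C.

323 °C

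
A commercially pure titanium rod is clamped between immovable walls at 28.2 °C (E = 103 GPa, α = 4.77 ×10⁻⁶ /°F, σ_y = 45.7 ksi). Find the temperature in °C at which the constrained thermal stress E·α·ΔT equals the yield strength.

384 °C

α = 4.77×10⁻⁶/°F × 9/5 = 8.59×10⁻⁶/K.
σ_y = 45.7 ksi = 315.1 MPa.
E·α·ΔT = 315.1 MPa ⇒ ΔT = 315.1 / (103.0×10³ × 8.59×10⁻⁶) = 356.3 K.
T = 28.2 + 356.3 = 384.5 °C.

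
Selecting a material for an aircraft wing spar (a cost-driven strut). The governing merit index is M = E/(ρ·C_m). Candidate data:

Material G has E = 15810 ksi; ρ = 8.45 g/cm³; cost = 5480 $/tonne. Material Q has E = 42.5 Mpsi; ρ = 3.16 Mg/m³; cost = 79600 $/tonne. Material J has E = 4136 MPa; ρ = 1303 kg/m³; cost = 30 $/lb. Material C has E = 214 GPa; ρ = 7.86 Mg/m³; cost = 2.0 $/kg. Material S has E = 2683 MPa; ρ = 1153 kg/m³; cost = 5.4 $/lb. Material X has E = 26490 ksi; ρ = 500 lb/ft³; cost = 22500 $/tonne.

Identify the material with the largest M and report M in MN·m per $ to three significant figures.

After converting to SI:
  material G: E = 109.0 GPa, ρ = 8450 kg/m³, cost = 5.480 $/kg
  material Q: E = 293.0 GPa, ρ = 3160 kg/m³, cost = 79.60 $/kg
  material J: E = 4.136 GPa, ρ = 1303 kg/m³, cost = 66.14 $/kg
  material C: E = 214.0 GPa, ρ = 7860 kg/m³, cost = 2.000 $/kg
  material S: E = 2.683 GPa, ρ = 1153 kg/m³, cost = 11.90 $/kg
  material X: E = 182.6 GPa, ρ = 8009 kg/m³, cost = 22.50 $/kg
  material C: M = 13.6 MN·m per $
  material G: M = 2.35 MN·m per $
  material Q: M = 1.16 MN·m per $
  material X: M = 1.01 MN·m per $
  material S: M = 0.195 MN·m per $
  material J: M = 0.0480 MN·m per $
Highest index: material C.

material C, M = 13.6 MN·m per $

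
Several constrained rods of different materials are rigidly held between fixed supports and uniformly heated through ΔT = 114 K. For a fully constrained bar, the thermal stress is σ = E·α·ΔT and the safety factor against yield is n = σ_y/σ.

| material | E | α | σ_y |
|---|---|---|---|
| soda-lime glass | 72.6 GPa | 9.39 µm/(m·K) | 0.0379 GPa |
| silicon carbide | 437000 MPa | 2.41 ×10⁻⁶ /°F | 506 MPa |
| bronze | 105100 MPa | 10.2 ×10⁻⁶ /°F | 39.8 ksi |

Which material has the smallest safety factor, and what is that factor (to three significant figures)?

soda-lime glass, n = 0.488

Converting E to GPa, α to ×10⁻⁶/K, σ_y to MPa, then σ and n for each:
  soda-lime glass: E = 72.60, α = 9.39, σ_y = 37.90 → σ = 77.7 MPa, n = 0.488
  silicon carbide: E = 437.0, α = 4.34, σ_y = 506.0 → σ = 216 MPa, n = 2.34
  bronze: E = 105.1, α = 18.4, σ_y = 274.4 → σ = 220 MPa, n = 1.25
Smallest n: soda-lime glass with n = 0.488.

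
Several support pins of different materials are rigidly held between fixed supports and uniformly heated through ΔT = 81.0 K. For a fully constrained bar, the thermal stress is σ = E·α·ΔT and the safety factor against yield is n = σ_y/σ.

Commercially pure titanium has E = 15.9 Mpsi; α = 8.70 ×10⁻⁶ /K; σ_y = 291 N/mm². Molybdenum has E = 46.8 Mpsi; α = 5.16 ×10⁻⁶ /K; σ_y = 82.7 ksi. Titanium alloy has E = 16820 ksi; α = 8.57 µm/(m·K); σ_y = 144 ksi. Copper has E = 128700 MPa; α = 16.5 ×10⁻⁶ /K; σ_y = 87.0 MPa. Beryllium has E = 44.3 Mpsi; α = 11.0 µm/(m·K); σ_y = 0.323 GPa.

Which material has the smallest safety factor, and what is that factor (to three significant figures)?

copper, n = 0.506

Converting E to GPa, α to ×10⁻⁶/K, σ_y to MPa, then σ and n for each:
  commercially pure titanium: E = 109.6, α = 8.70, σ_y = 291.0 → σ = 77.3 MPa, n = 3.77
  molybdenum: E = 322.7, α = 5.16, σ_y = 570.2 → σ = 135 MPa, n = 4.23
  titanium alloy: E = 116.0, α = 8.57, σ_y = 992.8 → σ = 80.5 MPa, n = 12.3
  copper: E = 128.7, α = 16.5, σ_y = 87.00 → σ = 172 MPa, n = 0.506
  beryllium: E = 305.4, α = 11.0, σ_y = 323.0 → σ = 272 MPa, n = 1.19
The minimum is copper at n = 0.506.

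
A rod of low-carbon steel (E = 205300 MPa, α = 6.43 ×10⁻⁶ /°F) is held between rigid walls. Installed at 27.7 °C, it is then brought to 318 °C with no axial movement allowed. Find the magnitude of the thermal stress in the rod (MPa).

690 MPa

E = 205300 MPa = 205.3 GPa.
α = 6.43×10⁻⁶/°F × 9/5 = 11.6×10⁻⁶/K.
ΔT = 290.3 K. Constrained thermal stress σ = E·α·ΔT = 205.3×10³ MPa × 11.6×10⁻⁶ × 290.3 = 690 MPa (compressive).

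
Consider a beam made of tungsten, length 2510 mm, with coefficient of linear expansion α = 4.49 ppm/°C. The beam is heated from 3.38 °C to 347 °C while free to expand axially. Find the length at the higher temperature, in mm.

ΔT = 347 − 3.38 = 343.6 K.
ΔL = α·L₀·ΔT = 4.49×10⁻⁶ × 2510 mm × 343.6 K = 3.87 mm.
L = L₀ + ΔL = 2510 + 3.87 = 2513.9 mm.

2513.9 mm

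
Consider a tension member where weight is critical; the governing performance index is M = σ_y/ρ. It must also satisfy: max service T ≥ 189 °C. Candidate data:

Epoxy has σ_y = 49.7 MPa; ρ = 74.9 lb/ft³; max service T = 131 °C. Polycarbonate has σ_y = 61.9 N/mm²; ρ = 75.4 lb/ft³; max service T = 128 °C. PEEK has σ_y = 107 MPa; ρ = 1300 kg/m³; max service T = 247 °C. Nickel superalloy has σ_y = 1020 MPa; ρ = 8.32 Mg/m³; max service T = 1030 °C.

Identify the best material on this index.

Screen on constraints: max service T ≥ 189 °C. Survivors: PEEK, nickel superalloy.
Convert each candidate to consistent units, then evaluate M:
  PEEK: σ_y = 107.0 MPa, ρ = 1300 kg/m³
  nickel superalloy: σ_y = 1020 MPa, ρ = 8320 kg/m³
  nickel superalloy: M = 123 kN·m/kg
  PEEK: M = 82.3 kN·m/kg
The maximum is for nickel superalloy.

nickel superalloy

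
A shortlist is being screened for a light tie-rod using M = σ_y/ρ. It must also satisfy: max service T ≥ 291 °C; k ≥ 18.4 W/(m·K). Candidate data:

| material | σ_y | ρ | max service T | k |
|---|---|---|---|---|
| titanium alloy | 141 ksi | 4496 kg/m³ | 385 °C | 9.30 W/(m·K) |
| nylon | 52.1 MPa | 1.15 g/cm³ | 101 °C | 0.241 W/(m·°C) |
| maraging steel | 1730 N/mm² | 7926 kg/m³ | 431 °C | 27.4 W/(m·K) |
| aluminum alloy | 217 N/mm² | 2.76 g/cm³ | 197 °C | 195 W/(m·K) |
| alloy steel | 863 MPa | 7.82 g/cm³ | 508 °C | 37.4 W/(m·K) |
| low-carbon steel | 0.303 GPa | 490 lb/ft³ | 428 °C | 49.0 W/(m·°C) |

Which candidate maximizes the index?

Screen on constraints: max service T ≥ 291 °C; k ≥ 18.4 W/(m·K). Survivors: maraging steel, alloy steel, low-carbon steel.
Convert each candidate to consistent units, then evaluate M:
  maraging steel: σ_y = 1730 MPa, ρ = 7926 kg/m³
  alloy steel: σ_y = 863.0 MPa, ρ = 7820 kg/m³
  low-carbon steel: σ_y = 303.0 MPa, ρ = 7849 kg/m³
  maraging steel: M = 218 kN·m/kg
  alloy steel: M = 110 kN·m/kg
  low-carbon steel: M = 38.6 kN·m/kg
Maraging steel ranks first.

maraging steel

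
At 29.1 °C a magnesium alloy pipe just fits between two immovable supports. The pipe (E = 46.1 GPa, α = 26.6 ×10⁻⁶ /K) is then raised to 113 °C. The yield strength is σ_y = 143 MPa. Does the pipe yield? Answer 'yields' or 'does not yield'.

ΔT = 83.90 K. Constrained thermal stress σ = E·α·ΔT = 46.10×10³ MPa × 26.6×10⁻⁶ × 83.90 = 103 MPa (compressive).
Compare to σ_y = 143 MPa: σ < σ_y, so it does not yield.

does not yield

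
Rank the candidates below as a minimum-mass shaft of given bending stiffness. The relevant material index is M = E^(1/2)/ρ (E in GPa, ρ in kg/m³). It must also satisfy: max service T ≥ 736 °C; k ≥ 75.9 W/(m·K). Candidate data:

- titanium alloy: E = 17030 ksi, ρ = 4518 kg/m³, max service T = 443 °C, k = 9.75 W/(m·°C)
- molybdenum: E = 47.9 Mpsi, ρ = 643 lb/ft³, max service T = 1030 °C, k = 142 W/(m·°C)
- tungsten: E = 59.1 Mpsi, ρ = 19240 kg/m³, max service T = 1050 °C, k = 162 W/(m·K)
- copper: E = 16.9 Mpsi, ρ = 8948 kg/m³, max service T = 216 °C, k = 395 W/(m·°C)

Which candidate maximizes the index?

molybdenum

Screen on constraints: max service T ≥ 736 °C; k ≥ 75.9 W/(m·K). Survivors: molybdenum, tungsten.
In SI units:
  molybdenum: E = 330.3 GPa, ρ = 10300 kg/m³
  tungsten: E = 407.5 GPa, ρ = 19240 kg/m³
  molybdenum: M = 1.76×10⁻³
  tungsten: M = 1.05×10⁻³
The maximum is for molybdenum.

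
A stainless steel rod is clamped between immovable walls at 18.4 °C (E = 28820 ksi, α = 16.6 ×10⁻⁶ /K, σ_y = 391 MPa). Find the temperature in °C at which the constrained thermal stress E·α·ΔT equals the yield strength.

E = 28820 ksi = 198.7 GPa.
E·α·ΔT = 391.0 MPa ⇒ ΔT = 391.0 / (198.7×10³ × 16.6×10⁻⁶) = 118.5 K.
T = 18.4 + 118.5 = 136.9 °C.

137 °C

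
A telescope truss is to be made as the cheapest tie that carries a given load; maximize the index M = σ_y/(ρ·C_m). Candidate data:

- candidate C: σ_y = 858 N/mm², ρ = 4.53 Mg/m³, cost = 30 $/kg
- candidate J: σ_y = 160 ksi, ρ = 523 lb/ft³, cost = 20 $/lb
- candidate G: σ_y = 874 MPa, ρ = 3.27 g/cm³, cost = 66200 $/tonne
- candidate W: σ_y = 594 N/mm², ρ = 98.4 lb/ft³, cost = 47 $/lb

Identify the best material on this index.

After converting to SI:
  candidate C: σ_y = 858.0 MPa, ρ = 4530 kg/m³, cost = 30.00 $/kg
  candidate J: σ_y = 1103 MPa, ρ = 8378 kg/m³, cost = 44.09 $/kg
  candidate G: σ_y = 874.0 MPa, ρ = 3270 kg/m³, cost = 66.20 $/kg
  candidate W: σ_y = 594.0 MPa, ρ = 1576 kg/m³, cost = 103.6 $/kg
  candidate C: M = 6.31 kN·m per $
  candidate G: M = 4.04 kN·m per $
  candidate W: M = 3.64 kN·m per $
  candidate J: M = 2.99 kN·m per $
Highest index: candidate C.

candidate C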